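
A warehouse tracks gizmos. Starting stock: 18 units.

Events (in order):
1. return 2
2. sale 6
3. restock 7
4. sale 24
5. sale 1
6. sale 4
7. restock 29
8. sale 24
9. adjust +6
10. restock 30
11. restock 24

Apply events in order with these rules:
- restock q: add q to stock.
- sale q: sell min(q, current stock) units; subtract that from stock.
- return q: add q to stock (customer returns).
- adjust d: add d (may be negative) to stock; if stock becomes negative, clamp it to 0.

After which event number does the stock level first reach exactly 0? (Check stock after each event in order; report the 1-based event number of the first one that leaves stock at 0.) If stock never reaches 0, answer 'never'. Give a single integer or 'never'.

Answer: 4

Derivation:
Processing events:
Start: stock = 18
  Event 1 (return 2): 18 + 2 = 20
  Event 2 (sale 6): sell min(6,20)=6. stock: 20 - 6 = 14. total_sold = 6
  Event 3 (restock 7): 14 + 7 = 21
  Event 4 (sale 24): sell min(24,21)=21. stock: 21 - 21 = 0. total_sold = 27
  Event 5 (sale 1): sell min(1,0)=0. stock: 0 - 0 = 0. total_sold = 27
  Event 6 (sale 4): sell min(4,0)=0. stock: 0 - 0 = 0. total_sold = 27
  Event 7 (restock 29): 0 + 29 = 29
  Event 8 (sale 24): sell min(24,29)=24. stock: 29 - 24 = 5. total_sold = 51
  Event 9 (adjust +6): 5 + 6 = 11
  Event 10 (restock 30): 11 + 30 = 41
  Event 11 (restock 24): 41 + 24 = 65
Final: stock = 65, total_sold = 51

First zero at event 4.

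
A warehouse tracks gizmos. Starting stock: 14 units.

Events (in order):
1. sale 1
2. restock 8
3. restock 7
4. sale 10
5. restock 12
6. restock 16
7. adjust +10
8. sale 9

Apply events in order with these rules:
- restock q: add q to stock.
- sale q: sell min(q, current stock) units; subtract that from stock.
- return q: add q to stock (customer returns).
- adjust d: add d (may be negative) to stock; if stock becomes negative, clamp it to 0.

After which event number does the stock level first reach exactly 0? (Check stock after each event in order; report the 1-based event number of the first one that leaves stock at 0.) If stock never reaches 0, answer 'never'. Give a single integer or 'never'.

Processing events:
Start: stock = 14
  Event 1 (sale 1): sell min(1,14)=1. stock: 14 - 1 = 13. total_sold = 1
  Event 2 (restock 8): 13 + 8 = 21
  Event 3 (restock 7): 21 + 7 = 28
  Event 4 (sale 10): sell min(10,28)=10. stock: 28 - 10 = 18. total_sold = 11
  Event 5 (restock 12): 18 + 12 = 30
  Event 6 (restock 16): 30 + 16 = 46
  Event 7 (adjust +10): 46 + 10 = 56
  Event 8 (sale 9): sell min(9,56)=9. stock: 56 - 9 = 47. total_sold = 20
Final: stock = 47, total_sold = 20

Stock never reaches 0.

Answer: never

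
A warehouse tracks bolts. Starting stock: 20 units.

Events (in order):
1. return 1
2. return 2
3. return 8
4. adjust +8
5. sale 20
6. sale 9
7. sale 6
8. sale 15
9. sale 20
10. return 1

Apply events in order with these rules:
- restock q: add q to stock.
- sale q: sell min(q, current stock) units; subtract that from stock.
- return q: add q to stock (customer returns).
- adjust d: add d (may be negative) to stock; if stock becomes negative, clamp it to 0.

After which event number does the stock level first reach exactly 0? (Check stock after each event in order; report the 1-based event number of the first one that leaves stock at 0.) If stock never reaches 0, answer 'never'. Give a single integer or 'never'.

Processing events:
Start: stock = 20
  Event 1 (return 1): 20 + 1 = 21
  Event 2 (return 2): 21 + 2 = 23
  Event 3 (return 8): 23 + 8 = 31
  Event 4 (adjust +8): 31 + 8 = 39
  Event 5 (sale 20): sell min(20,39)=20. stock: 39 - 20 = 19. total_sold = 20
  Event 6 (sale 9): sell min(9,19)=9. stock: 19 - 9 = 10. total_sold = 29
  Event 7 (sale 6): sell min(6,10)=6. stock: 10 - 6 = 4. total_sold = 35
  Event 8 (sale 15): sell min(15,4)=4. stock: 4 - 4 = 0. total_sold = 39
  Event 9 (sale 20): sell min(20,0)=0. stock: 0 - 0 = 0. total_sold = 39
  Event 10 (return 1): 0 + 1 = 1
Final: stock = 1, total_sold = 39

First zero at event 8.

Answer: 8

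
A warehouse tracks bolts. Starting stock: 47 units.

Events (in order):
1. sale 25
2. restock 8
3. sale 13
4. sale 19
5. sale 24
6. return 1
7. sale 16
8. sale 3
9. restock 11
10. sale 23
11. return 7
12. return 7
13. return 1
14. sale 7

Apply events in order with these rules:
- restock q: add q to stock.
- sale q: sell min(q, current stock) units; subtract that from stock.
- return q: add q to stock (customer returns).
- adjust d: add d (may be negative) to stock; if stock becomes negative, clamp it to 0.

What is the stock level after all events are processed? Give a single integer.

Processing events:
Start: stock = 47
  Event 1 (sale 25): sell min(25,47)=25. stock: 47 - 25 = 22. total_sold = 25
  Event 2 (restock 8): 22 + 8 = 30
  Event 3 (sale 13): sell min(13,30)=13. stock: 30 - 13 = 17. total_sold = 38
  Event 4 (sale 19): sell min(19,17)=17. stock: 17 - 17 = 0. total_sold = 55
  Event 5 (sale 24): sell min(24,0)=0. stock: 0 - 0 = 0. total_sold = 55
  Event 6 (return 1): 0 + 1 = 1
  Event 7 (sale 16): sell min(16,1)=1. stock: 1 - 1 = 0. total_sold = 56
  Event 8 (sale 3): sell min(3,0)=0. stock: 0 - 0 = 0. total_sold = 56
  Event 9 (restock 11): 0 + 11 = 11
  Event 10 (sale 23): sell min(23,11)=11. stock: 11 - 11 = 0. total_sold = 67
  Event 11 (return 7): 0 + 7 = 7
  Event 12 (return 7): 7 + 7 = 14
  Event 13 (return 1): 14 + 1 = 15
  Event 14 (sale 7): sell min(7,15)=7. stock: 15 - 7 = 8. total_sold = 74
Final: stock = 8, total_sold = 74

Answer: 8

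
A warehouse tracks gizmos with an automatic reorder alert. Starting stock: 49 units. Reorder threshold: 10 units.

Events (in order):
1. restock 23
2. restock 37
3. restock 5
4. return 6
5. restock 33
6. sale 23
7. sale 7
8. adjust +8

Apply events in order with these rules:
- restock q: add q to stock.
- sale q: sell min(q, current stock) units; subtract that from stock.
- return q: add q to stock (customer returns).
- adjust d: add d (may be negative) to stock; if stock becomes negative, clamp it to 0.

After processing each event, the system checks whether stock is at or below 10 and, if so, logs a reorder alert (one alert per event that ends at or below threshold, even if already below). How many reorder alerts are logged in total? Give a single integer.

Answer: 0

Derivation:
Processing events:
Start: stock = 49
  Event 1 (restock 23): 49 + 23 = 72
  Event 2 (restock 37): 72 + 37 = 109
  Event 3 (restock 5): 109 + 5 = 114
  Event 4 (return 6): 114 + 6 = 120
  Event 5 (restock 33): 120 + 33 = 153
  Event 6 (sale 23): sell min(23,153)=23. stock: 153 - 23 = 130. total_sold = 23
  Event 7 (sale 7): sell min(7,130)=7. stock: 130 - 7 = 123. total_sold = 30
  Event 8 (adjust +8): 123 + 8 = 131
Final: stock = 131, total_sold = 30

Checking against threshold 10:
  After event 1: stock=72 > 10
  After event 2: stock=109 > 10
  After event 3: stock=114 > 10
  After event 4: stock=120 > 10
  After event 5: stock=153 > 10
  After event 6: stock=130 > 10
  After event 7: stock=123 > 10
  After event 8: stock=131 > 10
Alert events: []. Count = 0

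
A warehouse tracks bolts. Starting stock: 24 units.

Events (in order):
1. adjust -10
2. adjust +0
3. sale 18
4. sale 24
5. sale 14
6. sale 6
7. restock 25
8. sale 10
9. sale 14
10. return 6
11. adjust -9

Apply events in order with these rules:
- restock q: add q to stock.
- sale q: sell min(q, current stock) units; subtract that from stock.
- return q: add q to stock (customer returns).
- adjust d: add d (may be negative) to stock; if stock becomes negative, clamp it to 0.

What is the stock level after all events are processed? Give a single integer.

Answer: 0

Derivation:
Processing events:
Start: stock = 24
  Event 1 (adjust -10): 24 + -10 = 14
  Event 2 (adjust +0): 14 + 0 = 14
  Event 3 (sale 18): sell min(18,14)=14. stock: 14 - 14 = 0. total_sold = 14
  Event 4 (sale 24): sell min(24,0)=0. stock: 0 - 0 = 0. total_sold = 14
  Event 5 (sale 14): sell min(14,0)=0. stock: 0 - 0 = 0. total_sold = 14
  Event 6 (sale 6): sell min(6,0)=0. stock: 0 - 0 = 0. total_sold = 14
  Event 7 (restock 25): 0 + 25 = 25
  Event 8 (sale 10): sell min(10,25)=10. stock: 25 - 10 = 15. total_sold = 24
  Event 9 (sale 14): sell min(14,15)=14. stock: 15 - 14 = 1. total_sold = 38
  Event 10 (return 6): 1 + 6 = 7
  Event 11 (adjust -9): 7 + -9 = 0 (clamped to 0)
Final: stock = 0, total_sold = 38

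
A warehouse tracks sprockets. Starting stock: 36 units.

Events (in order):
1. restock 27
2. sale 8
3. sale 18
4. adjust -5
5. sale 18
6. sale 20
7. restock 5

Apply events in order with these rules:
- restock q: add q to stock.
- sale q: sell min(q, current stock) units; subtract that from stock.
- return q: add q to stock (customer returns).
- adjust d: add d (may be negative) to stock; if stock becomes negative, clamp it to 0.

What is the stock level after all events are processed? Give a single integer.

Processing events:
Start: stock = 36
  Event 1 (restock 27): 36 + 27 = 63
  Event 2 (sale 8): sell min(8,63)=8. stock: 63 - 8 = 55. total_sold = 8
  Event 3 (sale 18): sell min(18,55)=18. stock: 55 - 18 = 37. total_sold = 26
  Event 4 (adjust -5): 37 + -5 = 32
  Event 5 (sale 18): sell min(18,32)=18. stock: 32 - 18 = 14. total_sold = 44
  Event 6 (sale 20): sell min(20,14)=14. stock: 14 - 14 = 0. total_sold = 58
  Event 7 (restock 5): 0 + 5 = 5
Final: stock = 5, total_sold = 58

Answer: 5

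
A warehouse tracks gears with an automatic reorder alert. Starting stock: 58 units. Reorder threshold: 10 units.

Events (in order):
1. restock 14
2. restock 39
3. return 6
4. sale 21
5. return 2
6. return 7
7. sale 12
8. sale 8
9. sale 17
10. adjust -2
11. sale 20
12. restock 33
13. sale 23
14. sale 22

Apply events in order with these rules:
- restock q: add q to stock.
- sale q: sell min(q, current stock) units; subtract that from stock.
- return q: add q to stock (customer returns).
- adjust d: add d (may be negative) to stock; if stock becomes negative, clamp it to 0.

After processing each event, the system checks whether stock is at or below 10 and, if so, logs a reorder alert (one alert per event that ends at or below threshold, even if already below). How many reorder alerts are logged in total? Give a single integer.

Processing events:
Start: stock = 58
  Event 1 (restock 14): 58 + 14 = 72
  Event 2 (restock 39): 72 + 39 = 111
  Event 3 (return 6): 111 + 6 = 117
  Event 4 (sale 21): sell min(21,117)=21. stock: 117 - 21 = 96. total_sold = 21
  Event 5 (return 2): 96 + 2 = 98
  Event 6 (return 7): 98 + 7 = 105
  Event 7 (sale 12): sell min(12,105)=12. stock: 105 - 12 = 93. total_sold = 33
  Event 8 (sale 8): sell min(8,93)=8. stock: 93 - 8 = 85. total_sold = 41
  Event 9 (sale 17): sell min(17,85)=17. stock: 85 - 17 = 68. total_sold = 58
  Event 10 (adjust -2): 68 + -2 = 66
  Event 11 (sale 20): sell min(20,66)=20. stock: 66 - 20 = 46. total_sold = 78
  Event 12 (restock 33): 46 + 33 = 79
  Event 13 (sale 23): sell min(23,79)=23. stock: 79 - 23 = 56. total_sold = 101
  Event 14 (sale 22): sell min(22,56)=22. stock: 56 - 22 = 34. total_sold = 123
Final: stock = 34, total_sold = 123

Checking against threshold 10:
  After event 1: stock=72 > 10
  After event 2: stock=111 > 10
  After event 3: stock=117 > 10
  After event 4: stock=96 > 10
  After event 5: stock=98 > 10
  After event 6: stock=105 > 10
  After event 7: stock=93 > 10
  After event 8: stock=85 > 10
  After event 9: stock=68 > 10
  After event 10: stock=66 > 10
  After event 11: stock=46 > 10
  After event 12: stock=79 > 10
  After event 13: stock=56 > 10
  After event 14: stock=34 > 10
Alert events: []. Count = 0

Answer: 0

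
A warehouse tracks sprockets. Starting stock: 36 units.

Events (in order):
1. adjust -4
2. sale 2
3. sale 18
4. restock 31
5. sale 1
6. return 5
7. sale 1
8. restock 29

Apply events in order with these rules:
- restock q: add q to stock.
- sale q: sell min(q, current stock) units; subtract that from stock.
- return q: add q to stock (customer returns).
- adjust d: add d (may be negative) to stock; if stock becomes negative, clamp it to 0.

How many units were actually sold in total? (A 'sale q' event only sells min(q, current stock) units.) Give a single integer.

Processing events:
Start: stock = 36
  Event 1 (adjust -4): 36 + -4 = 32
  Event 2 (sale 2): sell min(2,32)=2. stock: 32 - 2 = 30. total_sold = 2
  Event 3 (sale 18): sell min(18,30)=18. stock: 30 - 18 = 12. total_sold = 20
  Event 4 (restock 31): 12 + 31 = 43
  Event 5 (sale 1): sell min(1,43)=1. stock: 43 - 1 = 42. total_sold = 21
  Event 6 (return 5): 42 + 5 = 47
  Event 7 (sale 1): sell min(1,47)=1. stock: 47 - 1 = 46. total_sold = 22
  Event 8 (restock 29): 46 + 29 = 75
Final: stock = 75, total_sold = 22

Answer: 22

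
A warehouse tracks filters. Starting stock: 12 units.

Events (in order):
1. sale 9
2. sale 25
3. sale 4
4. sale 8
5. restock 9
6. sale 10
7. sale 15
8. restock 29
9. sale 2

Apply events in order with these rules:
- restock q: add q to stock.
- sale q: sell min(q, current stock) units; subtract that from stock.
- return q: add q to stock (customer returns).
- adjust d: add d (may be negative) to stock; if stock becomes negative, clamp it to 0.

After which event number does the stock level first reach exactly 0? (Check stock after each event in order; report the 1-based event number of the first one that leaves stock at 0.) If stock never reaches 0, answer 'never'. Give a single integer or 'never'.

Processing events:
Start: stock = 12
  Event 1 (sale 9): sell min(9,12)=9. stock: 12 - 9 = 3. total_sold = 9
  Event 2 (sale 25): sell min(25,3)=3. stock: 3 - 3 = 0. total_sold = 12
  Event 3 (sale 4): sell min(4,0)=0. stock: 0 - 0 = 0. total_sold = 12
  Event 4 (sale 8): sell min(8,0)=0. stock: 0 - 0 = 0. total_sold = 12
  Event 5 (restock 9): 0 + 9 = 9
  Event 6 (sale 10): sell min(10,9)=9. stock: 9 - 9 = 0. total_sold = 21
  Event 7 (sale 15): sell min(15,0)=0. stock: 0 - 0 = 0. total_sold = 21
  Event 8 (restock 29): 0 + 29 = 29
  Event 9 (sale 2): sell min(2,29)=2. stock: 29 - 2 = 27. total_sold = 23
Final: stock = 27, total_sold = 23

First zero at event 2.

Answer: 2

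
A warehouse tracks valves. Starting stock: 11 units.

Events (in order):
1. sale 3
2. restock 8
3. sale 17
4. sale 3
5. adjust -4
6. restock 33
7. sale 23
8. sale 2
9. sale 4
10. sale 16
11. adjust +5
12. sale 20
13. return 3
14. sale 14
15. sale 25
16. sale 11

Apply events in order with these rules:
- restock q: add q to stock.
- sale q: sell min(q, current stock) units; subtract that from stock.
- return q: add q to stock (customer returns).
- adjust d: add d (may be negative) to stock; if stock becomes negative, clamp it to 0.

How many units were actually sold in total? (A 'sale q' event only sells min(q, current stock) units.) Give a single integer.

Processing events:
Start: stock = 11
  Event 1 (sale 3): sell min(3,11)=3. stock: 11 - 3 = 8. total_sold = 3
  Event 2 (restock 8): 8 + 8 = 16
  Event 3 (sale 17): sell min(17,16)=16. stock: 16 - 16 = 0. total_sold = 19
  Event 4 (sale 3): sell min(3,0)=0. stock: 0 - 0 = 0. total_sold = 19
  Event 5 (adjust -4): 0 + -4 = 0 (clamped to 0)
  Event 6 (restock 33): 0 + 33 = 33
  Event 7 (sale 23): sell min(23,33)=23. stock: 33 - 23 = 10. total_sold = 42
  Event 8 (sale 2): sell min(2,10)=2. stock: 10 - 2 = 8. total_sold = 44
  Event 9 (sale 4): sell min(4,8)=4. stock: 8 - 4 = 4. total_sold = 48
  Event 10 (sale 16): sell min(16,4)=4. stock: 4 - 4 = 0. total_sold = 52
  Event 11 (adjust +5): 0 + 5 = 5
  Event 12 (sale 20): sell min(20,5)=5. stock: 5 - 5 = 0. total_sold = 57
  Event 13 (return 3): 0 + 3 = 3
  Event 14 (sale 14): sell min(14,3)=3. stock: 3 - 3 = 0. total_sold = 60
  Event 15 (sale 25): sell min(25,0)=0. stock: 0 - 0 = 0. total_sold = 60
  Event 16 (sale 11): sell min(11,0)=0. stock: 0 - 0 = 0. total_sold = 60
Final: stock = 0, total_sold = 60

Answer: 60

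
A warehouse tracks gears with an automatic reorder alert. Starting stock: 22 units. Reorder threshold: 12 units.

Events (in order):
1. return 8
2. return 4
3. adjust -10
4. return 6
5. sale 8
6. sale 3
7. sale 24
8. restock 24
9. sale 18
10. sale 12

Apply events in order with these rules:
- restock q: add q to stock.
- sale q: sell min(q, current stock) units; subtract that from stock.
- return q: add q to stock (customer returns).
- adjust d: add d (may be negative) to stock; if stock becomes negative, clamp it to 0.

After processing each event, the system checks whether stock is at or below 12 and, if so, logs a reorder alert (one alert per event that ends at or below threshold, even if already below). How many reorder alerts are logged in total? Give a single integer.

Processing events:
Start: stock = 22
  Event 1 (return 8): 22 + 8 = 30
  Event 2 (return 4): 30 + 4 = 34
  Event 3 (adjust -10): 34 + -10 = 24
  Event 4 (return 6): 24 + 6 = 30
  Event 5 (sale 8): sell min(8,30)=8. stock: 30 - 8 = 22. total_sold = 8
  Event 6 (sale 3): sell min(3,22)=3. stock: 22 - 3 = 19. total_sold = 11
  Event 7 (sale 24): sell min(24,19)=19. stock: 19 - 19 = 0. total_sold = 30
  Event 8 (restock 24): 0 + 24 = 24
  Event 9 (sale 18): sell min(18,24)=18. stock: 24 - 18 = 6. total_sold = 48
  Event 10 (sale 12): sell min(12,6)=6. stock: 6 - 6 = 0. total_sold = 54
Final: stock = 0, total_sold = 54

Checking against threshold 12:
  After event 1: stock=30 > 12
  After event 2: stock=34 > 12
  After event 3: stock=24 > 12
  After event 4: stock=30 > 12
  After event 5: stock=22 > 12
  After event 6: stock=19 > 12
  After event 7: stock=0 <= 12 -> ALERT
  After event 8: stock=24 > 12
  After event 9: stock=6 <= 12 -> ALERT
  After event 10: stock=0 <= 12 -> ALERT
Alert events: [7, 9, 10]. Count = 3

Answer: 3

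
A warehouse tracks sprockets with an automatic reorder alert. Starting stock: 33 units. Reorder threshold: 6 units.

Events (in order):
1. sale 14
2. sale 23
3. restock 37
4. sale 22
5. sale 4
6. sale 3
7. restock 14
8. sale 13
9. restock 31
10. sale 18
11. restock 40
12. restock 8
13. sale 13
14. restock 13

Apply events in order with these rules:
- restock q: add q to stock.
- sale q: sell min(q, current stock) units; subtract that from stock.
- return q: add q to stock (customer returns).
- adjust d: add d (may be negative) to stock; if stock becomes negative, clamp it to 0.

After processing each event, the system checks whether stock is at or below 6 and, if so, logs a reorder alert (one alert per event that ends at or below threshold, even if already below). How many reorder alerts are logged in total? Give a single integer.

Processing events:
Start: stock = 33
  Event 1 (sale 14): sell min(14,33)=14. stock: 33 - 14 = 19. total_sold = 14
  Event 2 (sale 23): sell min(23,19)=19. stock: 19 - 19 = 0. total_sold = 33
  Event 3 (restock 37): 0 + 37 = 37
  Event 4 (sale 22): sell min(22,37)=22. stock: 37 - 22 = 15. total_sold = 55
  Event 5 (sale 4): sell min(4,15)=4. stock: 15 - 4 = 11. total_sold = 59
  Event 6 (sale 3): sell min(3,11)=3. stock: 11 - 3 = 8. total_sold = 62
  Event 7 (restock 14): 8 + 14 = 22
  Event 8 (sale 13): sell min(13,22)=13. stock: 22 - 13 = 9. total_sold = 75
  Event 9 (restock 31): 9 + 31 = 40
  Event 10 (sale 18): sell min(18,40)=18. stock: 40 - 18 = 22. total_sold = 93
  Event 11 (restock 40): 22 + 40 = 62
  Event 12 (restock 8): 62 + 8 = 70
  Event 13 (sale 13): sell min(13,70)=13. stock: 70 - 13 = 57. total_sold = 106
  Event 14 (restock 13): 57 + 13 = 70
Final: stock = 70, total_sold = 106

Checking against threshold 6:
  After event 1: stock=19 > 6
  After event 2: stock=0 <= 6 -> ALERT
  After event 3: stock=37 > 6
  After event 4: stock=15 > 6
  After event 5: stock=11 > 6
  After event 6: stock=8 > 6
  After event 7: stock=22 > 6
  After event 8: stock=9 > 6
  After event 9: stock=40 > 6
  After event 10: stock=22 > 6
  After event 11: stock=62 > 6
  After event 12: stock=70 > 6
  After event 13: stock=57 > 6
  After event 14: stock=70 > 6
Alert events: [2]. Count = 1

Answer: 1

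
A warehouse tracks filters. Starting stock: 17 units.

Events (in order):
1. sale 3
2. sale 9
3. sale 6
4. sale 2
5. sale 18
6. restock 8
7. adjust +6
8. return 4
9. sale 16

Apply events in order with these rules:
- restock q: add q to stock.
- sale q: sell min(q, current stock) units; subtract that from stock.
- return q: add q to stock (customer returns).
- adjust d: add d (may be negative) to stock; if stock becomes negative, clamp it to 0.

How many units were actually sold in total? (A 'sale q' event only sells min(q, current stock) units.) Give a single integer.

Answer: 33

Derivation:
Processing events:
Start: stock = 17
  Event 1 (sale 3): sell min(3,17)=3. stock: 17 - 3 = 14. total_sold = 3
  Event 2 (sale 9): sell min(9,14)=9. stock: 14 - 9 = 5. total_sold = 12
  Event 3 (sale 6): sell min(6,5)=5. stock: 5 - 5 = 0. total_sold = 17
  Event 4 (sale 2): sell min(2,0)=0. stock: 0 - 0 = 0. total_sold = 17
  Event 5 (sale 18): sell min(18,0)=0. stock: 0 - 0 = 0. total_sold = 17
  Event 6 (restock 8): 0 + 8 = 8
  Event 7 (adjust +6): 8 + 6 = 14
  Event 8 (return 4): 14 + 4 = 18
  Event 9 (sale 16): sell min(16,18)=16. stock: 18 - 16 = 2. total_sold = 33
Final: stock = 2, total_sold = 33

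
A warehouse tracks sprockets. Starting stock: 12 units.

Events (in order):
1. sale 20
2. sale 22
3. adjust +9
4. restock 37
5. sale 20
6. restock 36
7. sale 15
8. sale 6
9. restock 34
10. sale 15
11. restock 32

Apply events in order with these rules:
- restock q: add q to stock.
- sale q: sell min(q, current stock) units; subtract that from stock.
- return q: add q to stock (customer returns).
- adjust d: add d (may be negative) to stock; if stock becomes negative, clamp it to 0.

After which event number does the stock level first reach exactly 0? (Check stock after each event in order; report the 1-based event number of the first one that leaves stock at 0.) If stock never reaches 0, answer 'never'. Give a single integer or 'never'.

Processing events:
Start: stock = 12
  Event 1 (sale 20): sell min(20,12)=12. stock: 12 - 12 = 0. total_sold = 12
  Event 2 (sale 22): sell min(22,0)=0. stock: 0 - 0 = 0. total_sold = 12
  Event 3 (adjust +9): 0 + 9 = 9
  Event 4 (restock 37): 9 + 37 = 46
  Event 5 (sale 20): sell min(20,46)=20. stock: 46 - 20 = 26. total_sold = 32
  Event 6 (restock 36): 26 + 36 = 62
  Event 7 (sale 15): sell min(15,62)=15. stock: 62 - 15 = 47. total_sold = 47
  Event 8 (sale 6): sell min(6,47)=6. stock: 47 - 6 = 41. total_sold = 53
  Event 9 (restock 34): 41 + 34 = 75
  Event 10 (sale 15): sell min(15,75)=15. stock: 75 - 15 = 60. total_sold = 68
  Event 11 (restock 32): 60 + 32 = 92
Final: stock = 92, total_sold = 68

First zero at event 1.

Answer: 1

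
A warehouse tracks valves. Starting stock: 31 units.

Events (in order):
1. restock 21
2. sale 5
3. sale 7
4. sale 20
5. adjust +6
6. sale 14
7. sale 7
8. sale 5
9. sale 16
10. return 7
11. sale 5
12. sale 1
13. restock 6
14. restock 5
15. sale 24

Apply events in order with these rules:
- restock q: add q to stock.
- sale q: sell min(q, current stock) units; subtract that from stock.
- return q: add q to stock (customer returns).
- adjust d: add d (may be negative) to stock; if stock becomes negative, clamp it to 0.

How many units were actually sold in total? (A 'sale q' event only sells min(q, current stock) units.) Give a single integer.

Answer: 76

Derivation:
Processing events:
Start: stock = 31
  Event 1 (restock 21): 31 + 21 = 52
  Event 2 (sale 5): sell min(5,52)=5. stock: 52 - 5 = 47. total_sold = 5
  Event 3 (sale 7): sell min(7,47)=7. stock: 47 - 7 = 40. total_sold = 12
  Event 4 (sale 20): sell min(20,40)=20. stock: 40 - 20 = 20. total_sold = 32
  Event 5 (adjust +6): 20 + 6 = 26
  Event 6 (sale 14): sell min(14,26)=14. stock: 26 - 14 = 12. total_sold = 46
  Event 7 (sale 7): sell min(7,12)=7. stock: 12 - 7 = 5. total_sold = 53
  Event 8 (sale 5): sell min(5,5)=5. stock: 5 - 5 = 0. total_sold = 58
  Event 9 (sale 16): sell min(16,0)=0. stock: 0 - 0 = 0. total_sold = 58
  Event 10 (return 7): 0 + 7 = 7
  Event 11 (sale 5): sell min(5,7)=5. stock: 7 - 5 = 2. total_sold = 63
  Event 12 (sale 1): sell min(1,2)=1. stock: 2 - 1 = 1. total_sold = 64
  Event 13 (restock 6): 1 + 6 = 7
  Event 14 (restock 5): 7 + 5 = 12
  Event 15 (sale 24): sell min(24,12)=12. stock: 12 - 12 = 0. total_sold = 76
Final: stock = 0, total_sold = 76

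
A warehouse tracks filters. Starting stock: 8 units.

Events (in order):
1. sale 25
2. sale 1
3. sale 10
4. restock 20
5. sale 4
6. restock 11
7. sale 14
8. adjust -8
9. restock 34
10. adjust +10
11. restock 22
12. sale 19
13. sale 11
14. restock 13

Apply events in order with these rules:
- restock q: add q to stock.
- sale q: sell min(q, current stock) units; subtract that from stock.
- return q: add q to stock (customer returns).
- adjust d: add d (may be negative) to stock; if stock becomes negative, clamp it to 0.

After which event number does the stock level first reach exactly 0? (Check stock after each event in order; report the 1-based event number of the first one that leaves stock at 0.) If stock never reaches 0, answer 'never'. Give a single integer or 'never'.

Processing events:
Start: stock = 8
  Event 1 (sale 25): sell min(25,8)=8. stock: 8 - 8 = 0. total_sold = 8
  Event 2 (sale 1): sell min(1,0)=0. stock: 0 - 0 = 0. total_sold = 8
  Event 3 (sale 10): sell min(10,0)=0. stock: 0 - 0 = 0. total_sold = 8
  Event 4 (restock 20): 0 + 20 = 20
  Event 5 (sale 4): sell min(4,20)=4. stock: 20 - 4 = 16. total_sold = 12
  Event 6 (restock 11): 16 + 11 = 27
  Event 7 (sale 14): sell min(14,27)=14. stock: 27 - 14 = 13. total_sold = 26
  Event 8 (adjust -8): 13 + -8 = 5
  Event 9 (restock 34): 5 + 34 = 39
  Event 10 (adjust +10): 39 + 10 = 49
  Event 11 (restock 22): 49 + 22 = 71
  Event 12 (sale 19): sell min(19,71)=19. stock: 71 - 19 = 52. total_sold = 45
  Event 13 (sale 11): sell min(11,52)=11. stock: 52 - 11 = 41. total_sold = 56
  Event 14 (restock 13): 41 + 13 = 54
Final: stock = 54, total_sold = 56

First zero at event 1.

Answer: 1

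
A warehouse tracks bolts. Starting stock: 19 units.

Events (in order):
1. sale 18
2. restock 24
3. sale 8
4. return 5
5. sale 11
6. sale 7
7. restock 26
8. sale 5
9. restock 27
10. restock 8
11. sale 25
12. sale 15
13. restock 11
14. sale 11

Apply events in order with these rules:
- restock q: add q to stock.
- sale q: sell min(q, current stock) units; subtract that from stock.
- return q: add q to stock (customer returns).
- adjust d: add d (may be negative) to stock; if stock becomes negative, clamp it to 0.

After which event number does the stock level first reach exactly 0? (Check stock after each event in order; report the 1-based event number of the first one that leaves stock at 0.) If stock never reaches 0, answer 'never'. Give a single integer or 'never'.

Processing events:
Start: stock = 19
  Event 1 (sale 18): sell min(18,19)=18. stock: 19 - 18 = 1. total_sold = 18
  Event 2 (restock 24): 1 + 24 = 25
  Event 3 (sale 8): sell min(8,25)=8. stock: 25 - 8 = 17. total_sold = 26
  Event 4 (return 5): 17 + 5 = 22
  Event 5 (sale 11): sell min(11,22)=11. stock: 22 - 11 = 11. total_sold = 37
  Event 6 (sale 7): sell min(7,11)=7. stock: 11 - 7 = 4. total_sold = 44
  Event 7 (restock 26): 4 + 26 = 30
  Event 8 (sale 5): sell min(5,30)=5. stock: 30 - 5 = 25. total_sold = 49
  Event 9 (restock 27): 25 + 27 = 52
  Event 10 (restock 8): 52 + 8 = 60
  Event 11 (sale 25): sell min(25,60)=25. stock: 60 - 25 = 35. total_sold = 74
  Event 12 (sale 15): sell min(15,35)=15. stock: 35 - 15 = 20. total_sold = 89
  Event 13 (restock 11): 20 + 11 = 31
  Event 14 (sale 11): sell min(11,31)=11. stock: 31 - 11 = 20. total_sold = 100
Final: stock = 20, total_sold = 100

Stock never reaches 0.

Answer: never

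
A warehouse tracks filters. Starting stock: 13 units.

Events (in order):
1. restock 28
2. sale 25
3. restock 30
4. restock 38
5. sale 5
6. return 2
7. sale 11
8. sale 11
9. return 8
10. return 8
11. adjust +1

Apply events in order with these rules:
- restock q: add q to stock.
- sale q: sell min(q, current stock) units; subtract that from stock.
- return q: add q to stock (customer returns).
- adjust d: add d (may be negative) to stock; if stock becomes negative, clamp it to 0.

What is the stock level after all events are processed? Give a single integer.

Processing events:
Start: stock = 13
  Event 1 (restock 28): 13 + 28 = 41
  Event 2 (sale 25): sell min(25,41)=25. stock: 41 - 25 = 16. total_sold = 25
  Event 3 (restock 30): 16 + 30 = 46
  Event 4 (restock 38): 46 + 38 = 84
  Event 5 (sale 5): sell min(5,84)=5. stock: 84 - 5 = 79. total_sold = 30
  Event 6 (return 2): 79 + 2 = 81
  Event 7 (sale 11): sell min(11,81)=11. stock: 81 - 11 = 70. total_sold = 41
  Event 8 (sale 11): sell min(11,70)=11. stock: 70 - 11 = 59. total_sold = 52
  Event 9 (return 8): 59 + 8 = 67
  Event 10 (return 8): 67 + 8 = 75
  Event 11 (adjust +1): 75 + 1 = 76
Final: stock = 76, total_sold = 52

Answer: 76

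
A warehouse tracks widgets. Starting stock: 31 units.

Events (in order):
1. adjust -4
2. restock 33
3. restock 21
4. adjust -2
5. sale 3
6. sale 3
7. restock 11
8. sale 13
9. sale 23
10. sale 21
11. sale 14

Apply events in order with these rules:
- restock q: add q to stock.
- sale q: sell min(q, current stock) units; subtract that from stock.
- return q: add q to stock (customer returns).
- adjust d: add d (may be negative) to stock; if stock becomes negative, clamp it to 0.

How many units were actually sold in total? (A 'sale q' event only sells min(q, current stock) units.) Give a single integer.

Answer: 77

Derivation:
Processing events:
Start: stock = 31
  Event 1 (adjust -4): 31 + -4 = 27
  Event 2 (restock 33): 27 + 33 = 60
  Event 3 (restock 21): 60 + 21 = 81
  Event 4 (adjust -2): 81 + -2 = 79
  Event 5 (sale 3): sell min(3,79)=3. stock: 79 - 3 = 76. total_sold = 3
  Event 6 (sale 3): sell min(3,76)=3. stock: 76 - 3 = 73. total_sold = 6
  Event 7 (restock 11): 73 + 11 = 84
  Event 8 (sale 13): sell min(13,84)=13. stock: 84 - 13 = 71. total_sold = 19
  Event 9 (sale 23): sell min(23,71)=23. stock: 71 - 23 = 48. total_sold = 42
  Event 10 (sale 21): sell min(21,48)=21. stock: 48 - 21 = 27. total_sold = 63
  Event 11 (sale 14): sell min(14,27)=14. stock: 27 - 14 = 13. total_sold = 77
Final: stock = 13, total_sold = 77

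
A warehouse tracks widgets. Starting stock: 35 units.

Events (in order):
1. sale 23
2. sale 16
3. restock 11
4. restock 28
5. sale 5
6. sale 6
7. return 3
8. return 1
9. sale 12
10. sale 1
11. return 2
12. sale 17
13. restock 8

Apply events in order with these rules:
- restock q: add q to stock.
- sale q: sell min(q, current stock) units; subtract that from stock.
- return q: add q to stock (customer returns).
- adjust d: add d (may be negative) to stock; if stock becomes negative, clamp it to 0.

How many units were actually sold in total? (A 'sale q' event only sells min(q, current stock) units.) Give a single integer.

Answer: 76

Derivation:
Processing events:
Start: stock = 35
  Event 1 (sale 23): sell min(23,35)=23. stock: 35 - 23 = 12. total_sold = 23
  Event 2 (sale 16): sell min(16,12)=12. stock: 12 - 12 = 0. total_sold = 35
  Event 3 (restock 11): 0 + 11 = 11
  Event 4 (restock 28): 11 + 28 = 39
  Event 5 (sale 5): sell min(5,39)=5. stock: 39 - 5 = 34. total_sold = 40
  Event 6 (sale 6): sell min(6,34)=6. stock: 34 - 6 = 28. total_sold = 46
  Event 7 (return 3): 28 + 3 = 31
  Event 8 (return 1): 31 + 1 = 32
  Event 9 (sale 12): sell min(12,32)=12. stock: 32 - 12 = 20. total_sold = 58
  Event 10 (sale 1): sell min(1,20)=1. stock: 20 - 1 = 19. total_sold = 59
  Event 11 (return 2): 19 + 2 = 21
  Event 12 (sale 17): sell min(17,21)=17. stock: 21 - 17 = 4. total_sold = 76
  Event 13 (restock 8): 4 + 8 = 12
Final: stock = 12, total_sold = 76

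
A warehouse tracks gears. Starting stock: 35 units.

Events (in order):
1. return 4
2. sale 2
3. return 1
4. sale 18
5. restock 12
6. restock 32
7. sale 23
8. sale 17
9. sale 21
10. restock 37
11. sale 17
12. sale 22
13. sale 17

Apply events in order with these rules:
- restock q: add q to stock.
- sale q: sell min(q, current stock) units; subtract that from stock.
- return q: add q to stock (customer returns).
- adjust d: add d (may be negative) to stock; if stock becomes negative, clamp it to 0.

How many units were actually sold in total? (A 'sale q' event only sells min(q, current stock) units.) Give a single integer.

Answer: 121

Derivation:
Processing events:
Start: stock = 35
  Event 1 (return 4): 35 + 4 = 39
  Event 2 (sale 2): sell min(2,39)=2. stock: 39 - 2 = 37. total_sold = 2
  Event 3 (return 1): 37 + 1 = 38
  Event 4 (sale 18): sell min(18,38)=18. stock: 38 - 18 = 20. total_sold = 20
  Event 5 (restock 12): 20 + 12 = 32
  Event 6 (restock 32): 32 + 32 = 64
  Event 7 (sale 23): sell min(23,64)=23. stock: 64 - 23 = 41. total_sold = 43
  Event 8 (sale 17): sell min(17,41)=17. stock: 41 - 17 = 24. total_sold = 60
  Event 9 (sale 21): sell min(21,24)=21. stock: 24 - 21 = 3. total_sold = 81
  Event 10 (restock 37): 3 + 37 = 40
  Event 11 (sale 17): sell min(17,40)=17. stock: 40 - 17 = 23. total_sold = 98
  Event 12 (sale 22): sell min(22,23)=22. stock: 23 - 22 = 1. total_sold = 120
  Event 13 (sale 17): sell min(17,1)=1. stock: 1 - 1 = 0. total_sold = 121
Final: stock = 0, total_sold = 121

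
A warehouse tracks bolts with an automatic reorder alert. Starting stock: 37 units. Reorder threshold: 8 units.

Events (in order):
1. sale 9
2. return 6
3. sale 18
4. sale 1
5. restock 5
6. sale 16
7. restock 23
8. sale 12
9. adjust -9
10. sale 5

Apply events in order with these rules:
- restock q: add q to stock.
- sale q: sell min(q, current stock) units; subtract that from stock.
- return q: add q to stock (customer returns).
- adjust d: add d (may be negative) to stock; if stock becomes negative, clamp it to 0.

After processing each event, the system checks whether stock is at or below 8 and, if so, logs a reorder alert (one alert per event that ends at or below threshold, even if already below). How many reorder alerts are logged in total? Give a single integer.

Processing events:
Start: stock = 37
  Event 1 (sale 9): sell min(9,37)=9. stock: 37 - 9 = 28. total_sold = 9
  Event 2 (return 6): 28 + 6 = 34
  Event 3 (sale 18): sell min(18,34)=18. stock: 34 - 18 = 16. total_sold = 27
  Event 4 (sale 1): sell min(1,16)=1. stock: 16 - 1 = 15. total_sold = 28
  Event 5 (restock 5): 15 + 5 = 20
  Event 6 (sale 16): sell min(16,20)=16. stock: 20 - 16 = 4. total_sold = 44
  Event 7 (restock 23): 4 + 23 = 27
  Event 8 (sale 12): sell min(12,27)=12. stock: 27 - 12 = 15. total_sold = 56
  Event 9 (adjust -9): 15 + -9 = 6
  Event 10 (sale 5): sell min(5,6)=5. stock: 6 - 5 = 1. total_sold = 61
Final: stock = 1, total_sold = 61

Checking against threshold 8:
  After event 1: stock=28 > 8
  After event 2: stock=34 > 8
  After event 3: stock=16 > 8
  After event 4: stock=15 > 8
  After event 5: stock=20 > 8
  After event 6: stock=4 <= 8 -> ALERT
  After event 7: stock=27 > 8
  After event 8: stock=15 > 8
  After event 9: stock=6 <= 8 -> ALERT
  After event 10: stock=1 <= 8 -> ALERT
Alert events: [6, 9, 10]. Count = 3

Answer: 3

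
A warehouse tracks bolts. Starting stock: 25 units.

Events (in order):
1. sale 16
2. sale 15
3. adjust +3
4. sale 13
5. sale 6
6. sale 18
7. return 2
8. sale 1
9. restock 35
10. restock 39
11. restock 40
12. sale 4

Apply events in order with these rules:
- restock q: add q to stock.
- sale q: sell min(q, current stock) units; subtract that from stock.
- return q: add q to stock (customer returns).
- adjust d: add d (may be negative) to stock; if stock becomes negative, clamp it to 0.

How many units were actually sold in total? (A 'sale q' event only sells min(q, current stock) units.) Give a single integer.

Answer: 33

Derivation:
Processing events:
Start: stock = 25
  Event 1 (sale 16): sell min(16,25)=16. stock: 25 - 16 = 9. total_sold = 16
  Event 2 (sale 15): sell min(15,9)=9. stock: 9 - 9 = 0. total_sold = 25
  Event 3 (adjust +3): 0 + 3 = 3
  Event 4 (sale 13): sell min(13,3)=3. stock: 3 - 3 = 0. total_sold = 28
  Event 5 (sale 6): sell min(6,0)=0. stock: 0 - 0 = 0. total_sold = 28
  Event 6 (sale 18): sell min(18,0)=0. stock: 0 - 0 = 0. total_sold = 28
  Event 7 (return 2): 0 + 2 = 2
  Event 8 (sale 1): sell min(1,2)=1. stock: 2 - 1 = 1. total_sold = 29
  Event 9 (restock 35): 1 + 35 = 36
  Event 10 (restock 39): 36 + 39 = 75
  Event 11 (restock 40): 75 + 40 = 115
  Event 12 (sale 4): sell min(4,115)=4. stock: 115 - 4 = 111. total_sold = 33
Final: stock = 111, total_sold = 33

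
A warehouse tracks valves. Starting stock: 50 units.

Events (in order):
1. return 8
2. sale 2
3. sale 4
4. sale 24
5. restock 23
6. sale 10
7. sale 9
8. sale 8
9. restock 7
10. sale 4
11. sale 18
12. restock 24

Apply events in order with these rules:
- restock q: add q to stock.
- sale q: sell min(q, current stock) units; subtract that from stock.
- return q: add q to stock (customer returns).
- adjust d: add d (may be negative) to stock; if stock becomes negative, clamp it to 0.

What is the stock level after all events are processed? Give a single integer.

Processing events:
Start: stock = 50
  Event 1 (return 8): 50 + 8 = 58
  Event 2 (sale 2): sell min(2,58)=2. stock: 58 - 2 = 56. total_sold = 2
  Event 3 (sale 4): sell min(4,56)=4. stock: 56 - 4 = 52. total_sold = 6
  Event 4 (sale 24): sell min(24,52)=24. stock: 52 - 24 = 28. total_sold = 30
  Event 5 (restock 23): 28 + 23 = 51
  Event 6 (sale 10): sell min(10,51)=10. stock: 51 - 10 = 41. total_sold = 40
  Event 7 (sale 9): sell min(9,41)=9. stock: 41 - 9 = 32. total_sold = 49
  Event 8 (sale 8): sell min(8,32)=8. stock: 32 - 8 = 24. total_sold = 57
  Event 9 (restock 7): 24 + 7 = 31
  Event 10 (sale 4): sell min(4,31)=4. stock: 31 - 4 = 27. total_sold = 61
  Event 11 (sale 18): sell min(18,27)=18. stock: 27 - 18 = 9. total_sold = 79
  Event 12 (restock 24): 9 + 24 = 33
Final: stock = 33, total_sold = 79

Answer: 33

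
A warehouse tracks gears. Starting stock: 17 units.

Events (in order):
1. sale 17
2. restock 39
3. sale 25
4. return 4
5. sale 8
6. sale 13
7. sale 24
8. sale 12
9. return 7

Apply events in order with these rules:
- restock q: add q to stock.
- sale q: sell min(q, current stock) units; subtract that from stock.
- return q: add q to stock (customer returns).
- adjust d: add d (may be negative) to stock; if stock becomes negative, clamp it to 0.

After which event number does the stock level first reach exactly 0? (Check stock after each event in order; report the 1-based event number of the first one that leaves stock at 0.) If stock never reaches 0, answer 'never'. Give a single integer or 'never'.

Answer: 1

Derivation:
Processing events:
Start: stock = 17
  Event 1 (sale 17): sell min(17,17)=17. stock: 17 - 17 = 0. total_sold = 17
  Event 2 (restock 39): 0 + 39 = 39
  Event 3 (sale 25): sell min(25,39)=25. stock: 39 - 25 = 14. total_sold = 42
  Event 4 (return 4): 14 + 4 = 18
  Event 5 (sale 8): sell min(8,18)=8. stock: 18 - 8 = 10. total_sold = 50
  Event 6 (sale 13): sell min(13,10)=10. stock: 10 - 10 = 0. total_sold = 60
  Event 7 (sale 24): sell min(24,0)=0. stock: 0 - 0 = 0. total_sold = 60
  Event 8 (sale 12): sell min(12,0)=0. stock: 0 - 0 = 0. total_sold = 60
  Event 9 (return 7): 0 + 7 = 7
Final: stock = 7, total_sold = 60

First zero at event 1.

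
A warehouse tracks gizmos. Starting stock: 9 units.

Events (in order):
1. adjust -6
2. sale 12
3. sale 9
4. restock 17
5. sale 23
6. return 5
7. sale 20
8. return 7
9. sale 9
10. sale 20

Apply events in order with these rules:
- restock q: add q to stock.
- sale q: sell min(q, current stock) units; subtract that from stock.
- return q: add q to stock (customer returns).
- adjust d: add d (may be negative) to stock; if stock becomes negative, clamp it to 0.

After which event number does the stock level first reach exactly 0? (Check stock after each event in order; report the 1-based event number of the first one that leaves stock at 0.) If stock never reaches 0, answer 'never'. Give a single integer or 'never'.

Processing events:
Start: stock = 9
  Event 1 (adjust -6): 9 + -6 = 3
  Event 2 (sale 12): sell min(12,3)=3. stock: 3 - 3 = 0. total_sold = 3
  Event 3 (sale 9): sell min(9,0)=0. stock: 0 - 0 = 0. total_sold = 3
  Event 4 (restock 17): 0 + 17 = 17
  Event 5 (sale 23): sell min(23,17)=17. stock: 17 - 17 = 0. total_sold = 20
  Event 6 (return 5): 0 + 5 = 5
  Event 7 (sale 20): sell min(20,5)=5. stock: 5 - 5 = 0. total_sold = 25
  Event 8 (return 7): 0 + 7 = 7
  Event 9 (sale 9): sell min(9,7)=7. stock: 7 - 7 = 0. total_sold = 32
  Event 10 (sale 20): sell min(20,0)=0. stock: 0 - 0 = 0. total_sold = 32
Final: stock = 0, total_sold = 32

First zero at event 2.

Answer: 2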